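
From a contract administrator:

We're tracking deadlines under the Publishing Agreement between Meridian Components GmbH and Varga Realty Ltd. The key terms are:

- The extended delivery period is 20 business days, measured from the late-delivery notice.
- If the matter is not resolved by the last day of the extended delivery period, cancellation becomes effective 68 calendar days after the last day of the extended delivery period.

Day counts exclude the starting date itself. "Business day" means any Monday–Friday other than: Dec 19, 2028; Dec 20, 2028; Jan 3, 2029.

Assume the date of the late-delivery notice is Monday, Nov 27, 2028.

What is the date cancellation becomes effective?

The last day of the extended delivery period: 20 business days after Monday, Nov 27, 2028, skipping weekends and the listed holidays on Dec 19, Dec 20 — Nov 28, Nov 29, Nov 30, Dec 1, …, Dec 25, Dec 26, Dec 27 — lands on Wednesday, Dec 27, 2028.
Adding 68 calendar days to Dec 27, 2028 gives Mar 5, 2029, which is the date cancellation becomes effective.

Mar 5, 2029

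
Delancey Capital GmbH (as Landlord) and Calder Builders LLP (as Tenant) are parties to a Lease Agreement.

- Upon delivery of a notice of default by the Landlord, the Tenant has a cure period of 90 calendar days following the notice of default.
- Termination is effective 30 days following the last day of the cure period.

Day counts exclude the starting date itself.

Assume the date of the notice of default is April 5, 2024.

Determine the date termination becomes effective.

August 3, 2024

Adding 90 calendar days to April 5, 2024 gives July 4, 2024, which is the last day of the cure period.
The date termination becomes effective: 30 calendar days after July 4, 2024 is August 3, 2024.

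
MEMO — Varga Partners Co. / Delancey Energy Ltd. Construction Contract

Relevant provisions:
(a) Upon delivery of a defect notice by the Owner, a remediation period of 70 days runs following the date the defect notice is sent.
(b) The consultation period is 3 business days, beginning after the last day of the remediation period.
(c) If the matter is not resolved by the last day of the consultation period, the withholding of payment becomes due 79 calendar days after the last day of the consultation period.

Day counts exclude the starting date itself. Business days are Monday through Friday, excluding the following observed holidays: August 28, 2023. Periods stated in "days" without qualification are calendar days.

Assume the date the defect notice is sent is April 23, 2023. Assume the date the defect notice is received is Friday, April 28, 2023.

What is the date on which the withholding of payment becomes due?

The last day of the remediation period: 70 calendar days after April 23, 2023 is July 2, 2023.
The last day of the consultation period: 3 business days after Sunday, July 2, 2023, skipping weekends — Jul 3, Jul 4, Jul 5 — lands on Wednesday, July 5, 2023.
Adding 79 calendar days to July 5, 2023 gives September 22, 2023, which is the date on which the withholding of payment becomes due.

September 22, 2023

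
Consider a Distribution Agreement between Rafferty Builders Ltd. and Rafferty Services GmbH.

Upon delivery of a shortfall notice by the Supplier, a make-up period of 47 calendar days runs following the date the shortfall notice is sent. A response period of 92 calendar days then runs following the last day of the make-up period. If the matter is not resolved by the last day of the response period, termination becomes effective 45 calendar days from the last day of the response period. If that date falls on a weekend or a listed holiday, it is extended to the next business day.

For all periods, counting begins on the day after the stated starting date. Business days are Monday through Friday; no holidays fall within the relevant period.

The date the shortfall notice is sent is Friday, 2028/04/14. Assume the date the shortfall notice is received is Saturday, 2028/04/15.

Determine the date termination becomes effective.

2028/10/16

Adding 47 calendar days to 2028/04/14 gives 2028/05/31, which is the last day of the make-up period.
Adding 92 calendar days to 2028/05/31 gives 2028/08/31, which is the last day of the response period.
The date termination becomes effective: 45 calendar days after 2028/08/31 is 2028/10/15. That falls on a Sunday, so it rolls to the next business day, Monday, 2028/10/16.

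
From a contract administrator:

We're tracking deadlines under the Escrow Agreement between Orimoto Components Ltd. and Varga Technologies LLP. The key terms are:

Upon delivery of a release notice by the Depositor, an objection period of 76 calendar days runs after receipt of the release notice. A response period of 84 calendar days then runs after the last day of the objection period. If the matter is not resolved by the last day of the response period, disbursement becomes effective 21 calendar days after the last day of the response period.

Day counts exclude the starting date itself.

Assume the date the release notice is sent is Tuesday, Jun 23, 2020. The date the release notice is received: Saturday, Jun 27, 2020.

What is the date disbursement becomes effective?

Dec 25, 2020

The last day of the objection period: 76 calendar days after Jun 27, 2020 is Sep 11, 2020.
The last day of the response period: 84 calendar days after Sep 11, 2020 is Dec 4, 2020.
Adding 21 calendar days to Dec 4, 2020 gives Dec 25, 2020, which is the date disbursement becomes effective.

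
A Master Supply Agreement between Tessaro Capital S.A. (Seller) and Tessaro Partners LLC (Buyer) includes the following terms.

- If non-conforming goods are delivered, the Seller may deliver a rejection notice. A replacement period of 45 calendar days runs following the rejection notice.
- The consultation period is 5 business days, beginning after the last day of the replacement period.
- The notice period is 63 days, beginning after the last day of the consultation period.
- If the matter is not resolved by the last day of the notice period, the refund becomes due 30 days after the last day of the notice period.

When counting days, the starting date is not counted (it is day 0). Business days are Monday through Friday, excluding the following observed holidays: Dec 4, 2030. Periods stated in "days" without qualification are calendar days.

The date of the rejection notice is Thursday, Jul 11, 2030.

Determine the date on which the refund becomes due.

Dec 1, 2030

The last day of the replacement period: Jul 11, 2030 + 45 days = Aug 25, 2030.
The last day of the consultation period: 5 business days after Sunday, Aug 25, 2030, skipping weekends — Aug 26, Aug 27, Aug 28, Aug 29, Aug 30 — lands on Friday, Aug 30, 2030.
Adding 63 calendar days to Aug 30, 2030 gives Nov 1, 2030, which is the last day of the notice period.
Adding 30 calendar days to Nov 1, 2030 gives Dec 1, 2030, which is the date on which the refund becomes due.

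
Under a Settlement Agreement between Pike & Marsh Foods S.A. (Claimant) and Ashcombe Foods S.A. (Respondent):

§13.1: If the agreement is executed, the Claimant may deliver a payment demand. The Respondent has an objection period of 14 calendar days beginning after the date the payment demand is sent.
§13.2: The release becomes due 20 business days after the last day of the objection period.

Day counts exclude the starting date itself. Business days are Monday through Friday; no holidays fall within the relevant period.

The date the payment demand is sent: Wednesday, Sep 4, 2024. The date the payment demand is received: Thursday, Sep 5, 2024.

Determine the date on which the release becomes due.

Oct 16, 2024

Adding 14 calendar days to Sep 4, 2024 gives Sep 18, 2024, which is the last day of the objection period.
The date on which the release becomes due: counting 20 business days from Wednesday, Sep 18, 2024 (Sep 19, Sep 20, Sep 23, Sep 24, …, Oct 14, Oct 15, Oct 16, skipping weekends) reaches Wednesday, Oct 16, 2024.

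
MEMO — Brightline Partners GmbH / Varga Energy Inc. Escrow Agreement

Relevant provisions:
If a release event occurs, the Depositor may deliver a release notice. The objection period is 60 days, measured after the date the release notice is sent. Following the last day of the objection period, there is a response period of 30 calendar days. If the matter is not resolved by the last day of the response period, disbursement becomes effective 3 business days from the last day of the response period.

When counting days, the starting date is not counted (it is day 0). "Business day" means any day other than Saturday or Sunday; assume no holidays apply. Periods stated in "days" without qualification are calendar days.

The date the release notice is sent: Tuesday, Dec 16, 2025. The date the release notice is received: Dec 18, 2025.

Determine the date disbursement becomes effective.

Mar 19, 2026

The last day of the objection period: Dec 16, 2025 + 60 days = Feb 14, 2026.
Adding 30 calendar days to Feb 14, 2026 gives Mar 16, 2026, which is the last day of the response period.
The date disbursement becomes effective: counting 3 business days from Monday, Mar 16, 2026 (Mar 17, Mar 18, Mar 19, skipping weekends) reaches Thursday, Mar 19, 2026.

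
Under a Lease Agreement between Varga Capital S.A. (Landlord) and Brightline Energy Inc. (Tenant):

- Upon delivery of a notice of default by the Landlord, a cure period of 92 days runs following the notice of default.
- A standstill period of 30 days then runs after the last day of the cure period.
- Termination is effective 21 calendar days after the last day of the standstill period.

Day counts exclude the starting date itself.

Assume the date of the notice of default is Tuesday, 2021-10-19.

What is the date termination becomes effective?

Adding 92 calendar days to 2021-10-19 gives 2022-01-19, which is the last day of the cure period.
The last day of the standstill period: 2022-01-19 + 30 days = 2022-02-18.
The date termination becomes effective: 2022-02-18 + 21 days = 2022-03-11.

2022-03-11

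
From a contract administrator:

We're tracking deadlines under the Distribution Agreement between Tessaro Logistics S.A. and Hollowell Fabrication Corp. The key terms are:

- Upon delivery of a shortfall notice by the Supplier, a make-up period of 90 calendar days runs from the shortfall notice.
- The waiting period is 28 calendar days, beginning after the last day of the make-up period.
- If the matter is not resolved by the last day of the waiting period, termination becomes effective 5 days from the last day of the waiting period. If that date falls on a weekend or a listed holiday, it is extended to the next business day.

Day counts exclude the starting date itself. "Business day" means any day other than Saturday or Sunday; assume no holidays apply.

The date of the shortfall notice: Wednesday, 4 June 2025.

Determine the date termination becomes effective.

The last day of the make-up period: 90 calendar days after 4 June 2025 is 2 September 2025.
The last day of the waiting period: 2 September 2025 + 28 days = 30 September 2025.
Adding 5 calendar days to 30 September 2025 gives 5 October 2025, which is the date termination becomes effective. That falls on a Sunday, so it rolls to the next business day, Monday, 6 October 2025.

6 October 2025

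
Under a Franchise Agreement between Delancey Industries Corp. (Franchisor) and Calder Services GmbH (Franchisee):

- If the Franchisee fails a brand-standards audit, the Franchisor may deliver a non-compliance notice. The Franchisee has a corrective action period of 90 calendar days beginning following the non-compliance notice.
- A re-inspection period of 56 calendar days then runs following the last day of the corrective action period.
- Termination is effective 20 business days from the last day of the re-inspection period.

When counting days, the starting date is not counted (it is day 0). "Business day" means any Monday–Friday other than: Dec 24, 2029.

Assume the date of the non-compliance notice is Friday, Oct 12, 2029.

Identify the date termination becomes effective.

The last day of the corrective action period: 90 calendar days after Oct 12, 2029 is Jan 10, 2030.
The last day of the re-inspection period: 56 calendar days after Jan 10, 2030 is Mar 7, 2030.
The date termination becomes effective: 20 business days after Thursday, Mar 7, 2030, skipping weekends — Mar 8, Mar 11, Mar 12, Mar 13, …, Apr 2, Apr 3, Apr 4 — lands on Thursday, Apr 4, 2030.

Apr 4, 2030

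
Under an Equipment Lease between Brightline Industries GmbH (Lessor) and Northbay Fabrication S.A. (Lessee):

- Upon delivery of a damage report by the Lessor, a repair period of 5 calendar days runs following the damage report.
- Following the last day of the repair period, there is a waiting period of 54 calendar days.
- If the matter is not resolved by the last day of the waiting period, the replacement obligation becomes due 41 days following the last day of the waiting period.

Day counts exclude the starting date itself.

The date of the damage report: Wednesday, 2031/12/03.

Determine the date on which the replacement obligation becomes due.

2032/03/12

The last day of the repair period: 5 calendar days after 2031/12/03 is 2031/12/08.
The last day of the waiting period: 54 calendar days after 2031/12/08 is 2032/01/31.
Adding 41 calendar days to 2032/01/31 gives 2032/03/12, which is the date on which the replacement obligation becomes due.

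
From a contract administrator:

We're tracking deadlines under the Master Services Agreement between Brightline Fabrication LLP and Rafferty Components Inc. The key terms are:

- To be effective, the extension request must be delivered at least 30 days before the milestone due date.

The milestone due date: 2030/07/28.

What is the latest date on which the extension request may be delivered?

2030/06/28

Counting back 30 calendar days from 2030/07/28 gives 2030/06/28.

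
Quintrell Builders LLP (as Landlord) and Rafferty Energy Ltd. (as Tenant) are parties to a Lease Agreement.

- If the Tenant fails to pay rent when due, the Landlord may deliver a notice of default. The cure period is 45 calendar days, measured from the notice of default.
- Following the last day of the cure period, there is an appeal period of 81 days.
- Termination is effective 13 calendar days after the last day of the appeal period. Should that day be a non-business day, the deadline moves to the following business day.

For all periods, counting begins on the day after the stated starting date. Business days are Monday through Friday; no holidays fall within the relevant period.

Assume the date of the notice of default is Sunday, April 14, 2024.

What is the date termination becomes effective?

Adding 45 calendar days to April 14, 2024 gives May 29, 2024, which is the last day of the cure period.
Adding 81 calendar days to May 29, 2024 gives August 18, 2024, which is the last day of the appeal period.
The date termination becomes effective: 13 calendar days after August 18, 2024 is August 31, 2024. That falls on a Saturday, so it rolls to the next business day, Monday, September 2, 2024.

September 2, 2024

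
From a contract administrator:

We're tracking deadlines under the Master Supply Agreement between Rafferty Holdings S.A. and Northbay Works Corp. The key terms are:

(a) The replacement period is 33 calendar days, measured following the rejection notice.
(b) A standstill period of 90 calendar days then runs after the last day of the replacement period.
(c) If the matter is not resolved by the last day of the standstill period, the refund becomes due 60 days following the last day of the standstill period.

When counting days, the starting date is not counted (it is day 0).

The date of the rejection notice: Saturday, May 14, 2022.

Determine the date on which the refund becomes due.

The last day of the replacement period: 33 calendar days after May 14, 2022 is June 16, 2022.
The last day of the standstill period: 90 calendar days after June 16, 2022 is September 14, 2022.
Adding 60 calendar days to September 14, 2022 gives November 13, 2022, which is the date on which the refund becomes due.

November 13, 2022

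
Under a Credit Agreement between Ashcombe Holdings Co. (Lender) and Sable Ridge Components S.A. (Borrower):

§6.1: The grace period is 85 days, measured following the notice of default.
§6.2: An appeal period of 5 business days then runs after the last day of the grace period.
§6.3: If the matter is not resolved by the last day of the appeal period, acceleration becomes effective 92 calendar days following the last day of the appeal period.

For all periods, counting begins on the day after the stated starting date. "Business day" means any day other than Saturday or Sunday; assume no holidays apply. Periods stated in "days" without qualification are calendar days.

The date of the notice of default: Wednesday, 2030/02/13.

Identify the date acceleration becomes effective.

Adding 85 calendar days to 2030/02/13 gives 2030/05/09, which is the last day of the grace period.
The last day of the appeal period: counting 5 business days from Thursday, 2030/05/09 (May 10, May 13, May 14, May 15, May 16, skipping weekends) reaches Thursday, 2030/05/16.
Adding 92 calendar days to 2030/05/16 gives 2030/08/16, which is the date acceleration becomes effective.

2030/08/16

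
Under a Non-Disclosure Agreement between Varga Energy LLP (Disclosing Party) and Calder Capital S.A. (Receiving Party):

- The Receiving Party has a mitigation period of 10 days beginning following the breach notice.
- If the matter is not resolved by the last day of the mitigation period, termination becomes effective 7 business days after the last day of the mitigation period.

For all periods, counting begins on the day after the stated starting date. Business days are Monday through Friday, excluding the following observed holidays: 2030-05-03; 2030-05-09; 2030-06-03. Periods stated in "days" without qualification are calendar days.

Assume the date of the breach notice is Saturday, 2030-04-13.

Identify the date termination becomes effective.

Adding 10 calendar days to 2030-04-13 gives 2030-04-23, which is the last day of the mitigation period.
The date termination becomes effective: 7 business days after Tuesday, 2030-04-23, skipping weekends — Apr 24, Apr 25, Apr 26, Apr 29, Apr 30, May 1, May 2 — lands on Thursday, 2030-05-02.

2030-05-02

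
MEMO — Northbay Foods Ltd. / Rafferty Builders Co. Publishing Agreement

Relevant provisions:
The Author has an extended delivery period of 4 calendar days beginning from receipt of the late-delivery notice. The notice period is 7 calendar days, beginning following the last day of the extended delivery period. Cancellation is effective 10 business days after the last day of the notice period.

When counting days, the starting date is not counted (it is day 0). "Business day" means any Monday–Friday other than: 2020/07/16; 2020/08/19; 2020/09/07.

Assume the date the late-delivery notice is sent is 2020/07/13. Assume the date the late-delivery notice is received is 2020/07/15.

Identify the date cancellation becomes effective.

2020/08/07

The last day of the extended delivery period: 4 calendar days after 2020/07/15 is 2020/07/19.
Adding 7 calendar days to 2020/07/19 gives 2020/07/26, which is the last day of the notice period.
From Sunday, 2020/07/26, 10 business days (Jul 27, Jul 28, Jul 29, Jul 30, Jul 31, Aug 3, Aug 4, Aug 5, Aug 6, Aug 7, skipping weekends) brings us to Friday, 2020/08/07, which is the date cancellation becomes effective.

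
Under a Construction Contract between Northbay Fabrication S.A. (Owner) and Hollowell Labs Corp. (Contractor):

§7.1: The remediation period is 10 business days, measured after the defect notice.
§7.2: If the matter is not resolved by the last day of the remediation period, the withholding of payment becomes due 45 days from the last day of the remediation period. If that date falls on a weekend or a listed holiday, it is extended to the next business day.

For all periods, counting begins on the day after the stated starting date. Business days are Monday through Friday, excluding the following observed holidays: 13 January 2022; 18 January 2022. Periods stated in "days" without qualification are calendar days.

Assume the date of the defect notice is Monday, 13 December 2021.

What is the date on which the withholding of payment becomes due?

10 February 2022

The last day of the remediation period: 10 business days after Monday, 13 December 2021, skipping weekends — Dec 14, Dec 15, Dec 16, Dec 17, Dec 20, Dec 21, Dec 22, Dec 23, Dec 24, Dec 27 — lands on Monday, 27 December 2021.
Adding 45 calendar days to 27 December 2021 gives 10 February 2022, which is the date on which the withholding of payment becomes due. 10 February 2022 is a Thursday and is not a listed holiday, so no roll-forward applies.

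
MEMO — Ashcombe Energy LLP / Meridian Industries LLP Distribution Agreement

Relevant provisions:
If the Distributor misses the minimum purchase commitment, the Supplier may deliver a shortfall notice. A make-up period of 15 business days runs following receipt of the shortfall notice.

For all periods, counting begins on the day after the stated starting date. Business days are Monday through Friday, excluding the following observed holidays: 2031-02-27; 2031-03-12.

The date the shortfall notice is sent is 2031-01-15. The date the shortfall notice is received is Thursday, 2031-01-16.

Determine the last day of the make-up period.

2031-02-06

The last day of the make-up period: counting 15 business days from Thursday, 2031-01-16 (Jan 17, Jan 20, Jan 21, Jan 22, …, Feb 4, Feb 5, Feb 6, skipping weekends) reaches Thursday, 2031-02-06.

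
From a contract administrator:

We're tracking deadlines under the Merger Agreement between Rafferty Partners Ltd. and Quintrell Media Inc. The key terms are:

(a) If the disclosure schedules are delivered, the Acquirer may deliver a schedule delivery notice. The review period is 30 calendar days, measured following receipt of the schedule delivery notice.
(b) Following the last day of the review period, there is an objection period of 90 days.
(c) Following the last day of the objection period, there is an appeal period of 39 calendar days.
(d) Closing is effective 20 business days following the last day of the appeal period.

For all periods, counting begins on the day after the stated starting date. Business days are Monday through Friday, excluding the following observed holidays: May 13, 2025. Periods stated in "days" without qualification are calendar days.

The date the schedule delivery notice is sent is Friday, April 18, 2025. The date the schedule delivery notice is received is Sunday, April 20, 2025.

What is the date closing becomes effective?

October 24, 2025

The last day of the review period: 30 calendar days after April 20, 2025 is May 20, 2025.
The last day of the objection period: May 20, 2025 + 90 days = August 18, 2025.
Adding 39 calendar days to August 18, 2025 gives September 26, 2025, which is the last day of the appeal period.
The date closing becomes effective: 20 business days after Friday, September 26, 2025, skipping weekends — Sep 29, Sep 30, Oct 1, Oct 2, …, Oct 22, Oct 23, Oct 24 — lands on Friday, October 24, 2025.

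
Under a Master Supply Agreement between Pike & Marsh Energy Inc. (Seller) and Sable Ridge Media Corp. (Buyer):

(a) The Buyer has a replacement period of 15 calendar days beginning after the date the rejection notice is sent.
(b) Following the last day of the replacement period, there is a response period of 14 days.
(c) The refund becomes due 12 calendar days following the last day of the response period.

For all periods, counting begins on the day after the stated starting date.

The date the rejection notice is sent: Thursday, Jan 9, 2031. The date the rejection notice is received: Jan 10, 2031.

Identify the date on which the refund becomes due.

The last day of the replacement period: Jan 9, 2031 + 15 days = Jan 24, 2031.
The last day of the response period: Jan 24, 2031 + 14 days = Feb 7, 2031.
The date on which the refund becomes due: 12 calendar days after Feb 7, 2031 is Feb 19, 2031.

Feb 19, 2031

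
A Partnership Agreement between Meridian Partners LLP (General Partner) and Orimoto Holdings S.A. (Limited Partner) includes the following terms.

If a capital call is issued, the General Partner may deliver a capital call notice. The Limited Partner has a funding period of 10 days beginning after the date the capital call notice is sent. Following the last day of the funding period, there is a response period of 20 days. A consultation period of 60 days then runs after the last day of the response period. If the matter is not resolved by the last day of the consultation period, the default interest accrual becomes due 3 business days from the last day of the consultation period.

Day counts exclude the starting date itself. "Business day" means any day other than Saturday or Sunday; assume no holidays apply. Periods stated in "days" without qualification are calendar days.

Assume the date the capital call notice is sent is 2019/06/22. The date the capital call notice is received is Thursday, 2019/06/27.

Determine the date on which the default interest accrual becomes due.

Adding 10 calendar days to 2019/06/22 gives 2019/07/02, which is the last day of the funding period.
The last day of the response period: 2019/07/02 + 20 days = 2019/07/22.
The last day of the consultation period: 60 calendar days after 2019/07/22 is 2019/09/20.
From Friday, 2019/09/20, 3 business days (Sep 23, Sep 24, Sep 25, skipping weekends) brings us to Wednesday, 2019/09/25, which is the date on which the default interest accrual becomes due.

2019/09/25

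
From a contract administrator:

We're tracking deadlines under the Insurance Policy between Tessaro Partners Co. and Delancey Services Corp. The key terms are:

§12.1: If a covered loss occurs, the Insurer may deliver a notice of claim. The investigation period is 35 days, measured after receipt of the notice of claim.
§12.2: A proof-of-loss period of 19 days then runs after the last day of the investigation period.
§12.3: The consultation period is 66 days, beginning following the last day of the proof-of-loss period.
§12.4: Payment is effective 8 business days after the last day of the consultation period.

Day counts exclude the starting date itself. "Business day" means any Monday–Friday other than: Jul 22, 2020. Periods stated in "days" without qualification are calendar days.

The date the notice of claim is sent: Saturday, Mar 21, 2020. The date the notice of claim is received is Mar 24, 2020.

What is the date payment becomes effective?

Aug 3, 2020

The last day of the investigation period: 35 calendar days after Mar 24, 2020 is Apr 28, 2020.
The last day of the proof-of-loss period: Apr 28, 2020 + 19 days = May 17, 2020.
The last day of the consultation period: 66 calendar days after May 17, 2020 is Jul 22, 2020.
The date payment becomes effective: counting 8 business days from Wednesday, Jul 22, 2020 (Jul 23, Jul 24, Jul 27, Jul 28, Jul 29, Jul 30, Jul 31, Aug 3, skipping weekends) reaches Monday, Aug 3, 2020.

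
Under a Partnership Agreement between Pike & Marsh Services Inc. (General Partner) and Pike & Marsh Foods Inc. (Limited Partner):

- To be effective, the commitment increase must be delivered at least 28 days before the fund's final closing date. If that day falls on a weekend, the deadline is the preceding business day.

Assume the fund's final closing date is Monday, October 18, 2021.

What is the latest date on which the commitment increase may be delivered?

September 20, 2021

October 18, 2021 minus 28 days is September 20, 2021. That is a Monday, so no adjustment is needed.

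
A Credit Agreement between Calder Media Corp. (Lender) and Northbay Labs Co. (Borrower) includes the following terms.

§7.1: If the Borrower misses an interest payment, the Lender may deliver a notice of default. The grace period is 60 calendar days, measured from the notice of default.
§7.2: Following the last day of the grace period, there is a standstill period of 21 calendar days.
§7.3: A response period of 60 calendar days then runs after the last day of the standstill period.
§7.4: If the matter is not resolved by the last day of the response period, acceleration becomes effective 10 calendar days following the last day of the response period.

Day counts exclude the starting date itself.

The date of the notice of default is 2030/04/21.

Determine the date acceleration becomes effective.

The last day of the grace period: 2030/04/21 + 60 days = 2030/06/20.
Adding 21 calendar days to 2030/06/20 gives 2030/07/11, which is the last day of the standstill period.
The last day of the response period: 60 calendar days after 2030/07/11 is 2030/09/09.
Adding 10 calendar days to 2030/09/09 gives 2030/09/19, which is the date acceleration becomes effective.

2030/09/19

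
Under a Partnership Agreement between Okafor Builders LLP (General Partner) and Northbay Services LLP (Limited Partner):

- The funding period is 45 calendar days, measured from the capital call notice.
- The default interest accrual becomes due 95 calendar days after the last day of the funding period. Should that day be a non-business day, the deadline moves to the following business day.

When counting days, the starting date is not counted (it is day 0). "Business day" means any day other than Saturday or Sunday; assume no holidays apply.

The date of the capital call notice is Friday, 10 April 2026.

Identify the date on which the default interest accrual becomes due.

The last day of the funding period: 45 calendar days after 10 April 2026 is 25 May 2026.
The date on which the default interest accrual becomes due: 95 calendar days after 25 May 2026 is 28 August 2026. 28 August 2026 is a Friday, so no roll-forward applies.

28 August 2026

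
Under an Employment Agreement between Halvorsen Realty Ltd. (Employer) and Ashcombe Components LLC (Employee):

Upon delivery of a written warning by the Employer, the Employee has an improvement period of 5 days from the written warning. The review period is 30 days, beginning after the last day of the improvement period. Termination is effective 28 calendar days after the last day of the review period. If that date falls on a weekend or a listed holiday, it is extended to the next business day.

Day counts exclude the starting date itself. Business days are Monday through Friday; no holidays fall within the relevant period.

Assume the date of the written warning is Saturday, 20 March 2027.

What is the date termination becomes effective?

24 May 2027

Adding 5 calendar days to 20 March 2027 gives 25 March 2027, which is the last day of the improvement period.
The last day of the review period: 25 March 2027 + 30 days = 24 April 2027.
The date termination becomes effective: 28 calendar days after 24 April 2027 is 22 May 2027. That falls on a Saturday, so it rolls to the next business day, Monday, 24 May 2027.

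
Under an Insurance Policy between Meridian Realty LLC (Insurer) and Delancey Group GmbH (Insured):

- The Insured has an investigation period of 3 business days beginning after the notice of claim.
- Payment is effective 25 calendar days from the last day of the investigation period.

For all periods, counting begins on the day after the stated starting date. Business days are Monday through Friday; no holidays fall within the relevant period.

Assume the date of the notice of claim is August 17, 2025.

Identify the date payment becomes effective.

September 14, 2025

The last day of the investigation period: counting 3 business days from Sunday, August 17, 2025 (Aug 18, Aug 19, Aug 20, skipping weekends) reaches Wednesday, August 20, 2025.
Adding 25 calendar days to August 20, 2025 gives September 14, 2025, which is the date payment becomes effective.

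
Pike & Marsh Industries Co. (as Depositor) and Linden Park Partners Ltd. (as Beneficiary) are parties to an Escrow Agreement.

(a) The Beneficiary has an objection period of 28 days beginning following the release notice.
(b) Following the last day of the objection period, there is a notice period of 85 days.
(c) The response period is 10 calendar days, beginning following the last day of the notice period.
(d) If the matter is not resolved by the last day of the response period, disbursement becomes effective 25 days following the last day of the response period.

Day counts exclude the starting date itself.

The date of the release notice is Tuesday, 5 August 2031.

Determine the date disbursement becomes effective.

31 December 2031

The last day of the objection period: 5 August 2031 + 28 days = 2 September 2031.
Adding 85 calendar days to 2 September 2031 gives 26 November 2031, which is the last day of the notice period.
Adding 10 calendar days to 26 November 2031 gives 6 December 2031, which is the last day of the response period.
The date disbursement becomes effective: 25 calendar days after 6 December 2031 is 31 December 2031.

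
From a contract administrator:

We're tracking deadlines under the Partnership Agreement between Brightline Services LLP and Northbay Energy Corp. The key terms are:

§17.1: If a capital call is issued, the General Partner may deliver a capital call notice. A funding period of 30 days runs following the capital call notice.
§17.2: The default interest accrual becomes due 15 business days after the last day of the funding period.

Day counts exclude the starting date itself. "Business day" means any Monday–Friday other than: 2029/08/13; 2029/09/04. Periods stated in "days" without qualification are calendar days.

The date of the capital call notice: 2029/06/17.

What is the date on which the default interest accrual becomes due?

2029/08/07

The last day of the funding period: 2029/06/17 + 30 days = 2029/07/17.
The date on which the default interest accrual becomes due: 15 business days after Tuesday, 2029/07/17, skipping weekends — Jul 18, Jul 19, Jul 20, Jul 23, …, Aug 3, Aug 6, Aug 7 — lands on Tuesday, 2029/08/07.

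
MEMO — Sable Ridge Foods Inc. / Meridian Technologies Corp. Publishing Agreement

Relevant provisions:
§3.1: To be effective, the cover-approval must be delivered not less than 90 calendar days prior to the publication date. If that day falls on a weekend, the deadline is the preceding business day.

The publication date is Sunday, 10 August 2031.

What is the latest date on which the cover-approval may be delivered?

10 August 2031 minus 90 days is 12 May 2031. That is a Monday, so no adjustment is needed.

12 May 2031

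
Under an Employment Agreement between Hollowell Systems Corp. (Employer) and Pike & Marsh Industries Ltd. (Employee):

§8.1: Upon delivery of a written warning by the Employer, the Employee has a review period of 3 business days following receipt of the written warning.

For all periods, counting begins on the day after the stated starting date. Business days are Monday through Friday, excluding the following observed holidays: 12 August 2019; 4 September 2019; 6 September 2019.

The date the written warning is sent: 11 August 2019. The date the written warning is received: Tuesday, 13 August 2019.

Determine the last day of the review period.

The last day of the review period: 3 business days after Tuesday, 13 August 2019, skipping weekends — Aug 14, Aug 15, Aug 16 — lands on Friday, 16 August 2019.

16 August 2019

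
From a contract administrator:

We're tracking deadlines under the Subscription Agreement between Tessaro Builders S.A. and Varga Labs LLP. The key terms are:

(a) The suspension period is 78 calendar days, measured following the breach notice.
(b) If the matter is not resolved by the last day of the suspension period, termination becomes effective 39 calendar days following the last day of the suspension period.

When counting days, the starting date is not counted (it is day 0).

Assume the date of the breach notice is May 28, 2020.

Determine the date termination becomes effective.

Sep 22, 2020

The last day of the suspension period: May 28, 2020 + 78 days = Aug 14, 2020.
The date termination becomes effective: 39 calendar days after Aug 14, 2020 is Sep 22, 2020.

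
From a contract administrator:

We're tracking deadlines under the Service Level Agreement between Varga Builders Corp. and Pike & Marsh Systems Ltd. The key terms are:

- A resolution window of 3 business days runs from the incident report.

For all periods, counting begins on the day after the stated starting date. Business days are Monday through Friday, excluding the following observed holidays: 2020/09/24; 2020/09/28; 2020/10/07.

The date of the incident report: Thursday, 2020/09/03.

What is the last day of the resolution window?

2020/09/08

The last day of the resolution window: 3 business days after Thursday, 2020/09/03, skipping weekends — Sep 4, Sep 7, Sep 8 — lands on Tuesday, 2020/09/08.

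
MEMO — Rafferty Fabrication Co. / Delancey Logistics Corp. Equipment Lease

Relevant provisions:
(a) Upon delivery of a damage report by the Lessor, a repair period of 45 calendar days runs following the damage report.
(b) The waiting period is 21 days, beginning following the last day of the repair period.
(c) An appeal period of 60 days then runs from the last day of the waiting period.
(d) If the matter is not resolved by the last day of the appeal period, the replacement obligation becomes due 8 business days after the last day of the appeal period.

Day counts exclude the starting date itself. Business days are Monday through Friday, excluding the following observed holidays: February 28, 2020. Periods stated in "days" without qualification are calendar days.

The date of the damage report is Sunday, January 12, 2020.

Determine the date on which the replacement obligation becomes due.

The last day of the repair period: 45 calendar days after January 12, 2020 is February 26, 2020.
Adding 21 calendar days to February 26, 2020 gives March 18, 2020, which is the last day of the waiting period.
The last day of the appeal period: 60 calendar days after March 18, 2020 is May 17, 2020.
The date on which the replacement obligation becomes due: 8 business days after Sunday, May 17, 2020, skipping weekends — May 18, May 19, May 20, May 21, May 22, May 25, May 26, May 27 — lands on Wednesday, May 27, 2020.

May 27, 2020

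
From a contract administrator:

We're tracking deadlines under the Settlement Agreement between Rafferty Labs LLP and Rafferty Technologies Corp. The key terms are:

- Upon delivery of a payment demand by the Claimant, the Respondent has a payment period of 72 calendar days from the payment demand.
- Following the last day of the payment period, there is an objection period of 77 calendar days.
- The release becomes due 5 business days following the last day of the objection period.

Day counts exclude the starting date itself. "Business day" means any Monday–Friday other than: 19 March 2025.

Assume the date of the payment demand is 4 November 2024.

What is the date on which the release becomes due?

The last day of the payment period: 4 November 2024 + 72 days = 15 January 2025.
Adding 77 calendar days to 15 January 2025 gives 2 April 2025, which is the last day of the objection period.
From Wednesday, 2 April 2025, 5 business days (Apr 3, Apr 4, Apr 7, Apr 8, Apr 9, skipping weekends) brings us to Wednesday, 9 April 2025, which is the date on which the release becomes due.

9 April 2025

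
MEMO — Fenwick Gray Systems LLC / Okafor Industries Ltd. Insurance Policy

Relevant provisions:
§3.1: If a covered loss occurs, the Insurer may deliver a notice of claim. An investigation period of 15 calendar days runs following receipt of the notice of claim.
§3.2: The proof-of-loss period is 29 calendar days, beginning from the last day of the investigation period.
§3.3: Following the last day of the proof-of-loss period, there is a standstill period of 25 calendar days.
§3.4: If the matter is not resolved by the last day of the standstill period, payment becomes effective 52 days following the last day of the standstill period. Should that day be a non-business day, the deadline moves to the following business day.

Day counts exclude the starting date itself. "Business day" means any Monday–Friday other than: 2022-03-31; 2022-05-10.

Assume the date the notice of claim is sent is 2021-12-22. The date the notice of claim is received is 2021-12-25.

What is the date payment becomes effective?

The last day of the investigation period: 15 calendar days after 2021-12-25 is 2022-01-09.
The last day of the proof-of-loss period: 2022-01-09 + 29 days = 2022-02-07.
The last day of the standstill period: 25 calendar days after 2022-02-07 is 2022-03-04.
Adding 52 calendar days to 2022-03-04 gives 2022-04-25, which is the date payment becomes effective. 2022-04-25 is a Monday and is not a listed holiday, so no roll-forward applies.

2022-04-25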